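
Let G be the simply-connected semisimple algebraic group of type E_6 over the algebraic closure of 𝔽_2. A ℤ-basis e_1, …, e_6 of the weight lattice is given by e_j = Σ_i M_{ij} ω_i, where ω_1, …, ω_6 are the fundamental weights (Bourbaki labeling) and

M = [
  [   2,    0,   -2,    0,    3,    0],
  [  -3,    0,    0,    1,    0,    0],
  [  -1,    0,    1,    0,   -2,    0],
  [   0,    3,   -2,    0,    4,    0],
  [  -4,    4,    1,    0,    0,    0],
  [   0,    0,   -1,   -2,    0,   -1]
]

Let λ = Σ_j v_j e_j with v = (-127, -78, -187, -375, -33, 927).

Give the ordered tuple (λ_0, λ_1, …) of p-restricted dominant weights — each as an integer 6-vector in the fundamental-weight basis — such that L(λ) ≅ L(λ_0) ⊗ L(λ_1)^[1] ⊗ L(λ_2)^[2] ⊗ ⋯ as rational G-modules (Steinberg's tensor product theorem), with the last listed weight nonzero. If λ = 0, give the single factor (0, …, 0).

In the fundamental-weight basis, λ has coordinates c = M·v (v = (-127, -78, -187, -375, -33, 927)):
  c_1 = (2)·(-127) + (0)·(-78) + (-2)·(-187) + (0)·(-375) + (3)·(-33) + 0·927 = 21
  c_2 = (-3)·(-127) + (0)·(-78) + (0)·(-187) + (1)·(-375) + (0)·(-33) + 0·927 = 6
  c_3 = (-1)·(-127) + (0)·(-78) + (1)·(-187) + (0)·(-375) + (-2)·(-33) + 0·927 = 6
  c_4 = (0)·(-127) + (3)·(-78) + (-2)·(-187) + (0)·(-375) + (4)·(-33) + 0·927 = 8
  c_5 = (-4)·(-127) + (4)·(-78) + (1)·(-187) + (0)·(-375) + (0)·(-33) + 0·927 = 9
  c_6 = (0)·(-127) + (0)·(-78) + (-1)·(-187) + (-2)·(-375) + (0)·(-33) + (-1)·(927) = 10
p = 2; digits c_i = Σ_j d_{ij}·2^j, 0 ≤ d_{ij} < 2:
  c_1 = 21 = 1·2^0 + 0·2^1 + 1·2^2 + 0·2^3 + 1·2^4
  c_2 = 6 = 0·2^0 + 1·2^1 + 1·2^2
  c_3 = 6 = 0·2^0 + 1·2^1 + 1·2^2
  c_4 = 8 = 0·2^0 + 0·2^1 + 0·2^2 + 1·2^3
  c_5 = 9 = 1·2^0 + 0·2^1 + 0·2^2 + 1·2^3
  c_6 = 10 = 0·2^0 + 1·2^1 + 0·2^2 + 1·2^3
Factor λ_0 = (1, 0, 0, 0, 1, 0)
Factor λ_1 = (0, 1, 1, 0, 0, 1)
Factor λ_2 = (1, 1, 1, 0, 0, 0)
Factor λ_3 = (0, 0, 0, 1, 1, 1)
Factor λ_4 = (1, 0, 0, 0, 0, 0)

((1, 0, 0, 0, 1, 0), (0, 1, 1, 0, 0, 1), (1, 1, 1, 0, 0, 0), (0, 0, 0, 1, 1, 1), (1, 0, 0, 0, 0, 0))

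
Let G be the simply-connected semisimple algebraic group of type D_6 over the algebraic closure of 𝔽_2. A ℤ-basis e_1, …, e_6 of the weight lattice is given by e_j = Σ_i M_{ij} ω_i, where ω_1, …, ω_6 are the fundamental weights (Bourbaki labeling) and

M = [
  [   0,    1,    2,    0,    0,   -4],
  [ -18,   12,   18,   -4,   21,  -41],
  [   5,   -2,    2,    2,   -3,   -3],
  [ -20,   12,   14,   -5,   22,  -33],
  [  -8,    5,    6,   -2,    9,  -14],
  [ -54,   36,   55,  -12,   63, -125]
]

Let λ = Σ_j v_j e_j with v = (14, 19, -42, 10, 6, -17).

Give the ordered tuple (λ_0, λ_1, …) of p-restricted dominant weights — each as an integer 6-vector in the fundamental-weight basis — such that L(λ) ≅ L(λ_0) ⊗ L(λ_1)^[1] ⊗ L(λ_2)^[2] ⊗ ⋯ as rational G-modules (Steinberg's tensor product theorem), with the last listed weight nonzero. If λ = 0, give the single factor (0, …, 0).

((1, 1, 1, 1, 1, 1), (1, 1, 0, 1, 1, 0))

ω-coordinates c = M·v, v = (14, 19, -42, 10, 6, -17):
  c_1 = 0·14 + 1·19 + (2)·(-42) + 0·10 + 0·6 + (-4)·(-17) = 3
  c_2 = (-18)·(14) + 12·19 + (18)·(-42) + (-4)·(10) + 21·6 + (-41)·(-17) = 3
  c_3 = 5·14 + (-2)·(19) + (2)·(-42) + 2·10 + (-3)·(6) + (-3)·(-17) = 1
  c_4 = (-20)·(14) + 12·19 + (14)·(-42) + (-5)·(10) + 22·6 + (-33)·(-17) = 3
  c_5 = (-8)·(14) + 5·19 + (6)·(-42) + (-2)·(10) + 9·6 + (-14)·(-17) = 3
  c_6 = (-54)·(14) + 36·19 + (55)·(-42) + (-12)·(10) + 63·6 + (-125)·(-17) = 1
Writing each c_i in base p = 2:
  c_1 = 3 = 1·2^0 + 1·2^1
  c_2 = 3 = 1·2^0 + 1·2^1
  c_3 = 1 = 1·2^0
  c_4 = 3 = 1·2^0 + 1·2^1
  c_5 = 3 = 1·2^0 + 1·2^1
  c_6 = 1 = 1·2^0
Factor λ_0 = (1, 1, 1, 1, 1, 1)
Factor λ_1 = (1, 1, 0, 1, 1, 0)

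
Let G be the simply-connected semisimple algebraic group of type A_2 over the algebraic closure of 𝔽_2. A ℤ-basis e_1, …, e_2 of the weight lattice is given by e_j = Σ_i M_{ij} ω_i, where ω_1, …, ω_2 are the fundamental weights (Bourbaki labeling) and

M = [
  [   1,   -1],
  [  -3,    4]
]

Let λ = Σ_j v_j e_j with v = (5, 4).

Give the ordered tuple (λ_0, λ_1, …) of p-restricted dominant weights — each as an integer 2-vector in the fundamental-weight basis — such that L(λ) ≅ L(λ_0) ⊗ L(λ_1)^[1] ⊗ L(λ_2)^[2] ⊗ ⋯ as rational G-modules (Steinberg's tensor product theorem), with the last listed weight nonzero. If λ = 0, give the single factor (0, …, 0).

((1, 1),)

Change of basis e → ω: c = M·v where v = (5, 4):
  c_1 = 1·5 + (-1)·(4) = 1
  c_2 = (-3)·(5) + 4·4 = 1
p = 2; digits c_i = Σ_j d_{ij}·2^j, 0 ≤ d_{ij} < 2:
  c_1 = 1 = 1·2^0
  c_2 = 1 = 1·2^0
p-restricted factor λ_0 = (1, 1)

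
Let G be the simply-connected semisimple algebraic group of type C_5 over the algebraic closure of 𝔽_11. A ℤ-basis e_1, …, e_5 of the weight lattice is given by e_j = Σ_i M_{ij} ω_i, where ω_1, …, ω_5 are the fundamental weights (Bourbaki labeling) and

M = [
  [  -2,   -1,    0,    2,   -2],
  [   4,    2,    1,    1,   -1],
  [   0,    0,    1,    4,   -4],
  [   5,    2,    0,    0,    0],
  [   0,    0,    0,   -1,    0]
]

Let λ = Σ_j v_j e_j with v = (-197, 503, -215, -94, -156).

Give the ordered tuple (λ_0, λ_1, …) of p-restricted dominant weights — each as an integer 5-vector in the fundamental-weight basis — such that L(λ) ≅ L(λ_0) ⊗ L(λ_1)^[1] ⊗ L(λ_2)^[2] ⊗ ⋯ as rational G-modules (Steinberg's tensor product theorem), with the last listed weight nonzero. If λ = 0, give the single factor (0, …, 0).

((4, 10, 0, 10, 6), (1, 5, 3, 1, 8))

Converting to the ω-basis (c_i = row i of M dotted with v = (-197, 503, -215, -94, -156)):
  c_1 = (-2)·(-197) + (-1)·(503) + (0)·(-215) + (2)·(-94) + (-2)·(-156) = 15
  c_2 = (4)·(-197) + 2·503 + (1)·(-215) + (1)·(-94) + (-1)·(-156) = 65
  c_3 = (0)·(-197) + 0·503 + (1)·(-215) + (4)·(-94) + (-4)·(-156) = 33
  c_4 = (5)·(-197) + 2·503 + (0)·(-215) + (0)·(-94) + (0)·(-156) = 21
  c_5 = (0)·(-197) + 0·503 + (0)·(-215) + (-1)·(-94) + (0)·(-156) = 94
Writing each c_i in base p = 11:
  c_1 = 15 = 4·11^0 + 1·11^1
  c_2 = 65 = 10·11^0 + 5·11^1
  c_3 = 33 = 0·11^0 + 3·11^1
  c_4 = 21 = 10·11^0 + 1·11^1
  c_5 = 94 = 6·11^0 + 8·11^1
Factor λ_0 = (4, 10, 0, 10, 6)
Factor λ_1 = (1, 5, 3, 1, 8)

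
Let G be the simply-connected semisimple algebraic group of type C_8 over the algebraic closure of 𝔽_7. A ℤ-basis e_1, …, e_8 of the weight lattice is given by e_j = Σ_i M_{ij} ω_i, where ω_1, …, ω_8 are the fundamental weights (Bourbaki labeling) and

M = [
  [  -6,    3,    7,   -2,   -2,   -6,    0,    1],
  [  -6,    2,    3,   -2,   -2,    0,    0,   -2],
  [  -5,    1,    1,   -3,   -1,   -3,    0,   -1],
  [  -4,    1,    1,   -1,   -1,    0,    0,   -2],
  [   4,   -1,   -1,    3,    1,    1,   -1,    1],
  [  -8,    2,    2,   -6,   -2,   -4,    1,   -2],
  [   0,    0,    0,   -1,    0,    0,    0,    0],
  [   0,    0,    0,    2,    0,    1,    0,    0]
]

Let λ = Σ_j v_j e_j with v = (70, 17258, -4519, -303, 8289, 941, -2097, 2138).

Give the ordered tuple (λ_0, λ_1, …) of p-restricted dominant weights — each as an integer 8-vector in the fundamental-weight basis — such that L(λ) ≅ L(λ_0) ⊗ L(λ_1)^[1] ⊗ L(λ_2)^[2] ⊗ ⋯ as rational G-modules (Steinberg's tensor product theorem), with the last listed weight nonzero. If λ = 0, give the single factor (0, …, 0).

((3, 4, 6, 1, 6, 0, 2, 6), (6, 6, 6, 0, 6, 3, 1, 5), (4, 5, 0, 4, 1, 0, 6, 6))

ω-coordinates c = M·v, v = (70, 17258, -4519, -303, 8289, 941, -2097, 2138):
  c_1 = (-6)·(70) + 3·17258 + (7)·(-4519) + (-2)·(-303) + (-2)·(8289) + (-6)·(941) + (0)·(-2097) + 1·2138 = 241
  c_2 = (-6)·(70) + 2·17258 + (3)·(-4519) + (-2)·(-303) + (-2)·(8289) + 0·941 + (0)·(-2097) + (-2)·(2138) = 291
  c_3 = (-5)·(70) + 1·17258 + (1)·(-4519) + (-3)·(-303) + (-1)·(8289) + (-3)·(941) + (0)·(-2097) + (-1)·(2138) = 48
  c_4 = (-4)·(70) + 1·17258 + (1)·(-4519) + (-1)·(-303) + (-1)·(8289) + 0·941 + (0)·(-2097) + (-2)·(2138) = 197
  c_5 = 4·70 + (-1)·(17258) + (-1)·(-4519) + (3)·(-303) + 1·8289 + 1·941 + (-1)·(-2097) + 1·2138 = 97
  c_6 = (-8)·(70) + 2·17258 + (2)·(-4519) + (-6)·(-303) + (-2)·(8289) + (-4)·(941) + (1)·(-2097) + (-2)·(2138) = 21
  c_7 = 0·70 + 0·17258 + (0)·(-4519) + (-1)·(-303) + 0·8289 + 0·941 + (0)·(-2097) + 0·2138 = 303
  c_8 = 0·70 + 0·17258 + (0)·(-4519) + (2)·(-303) + 0·8289 + 1·941 + (0)·(-2097) + 0·2138 = 335
Writing each c_i in base p = 7:
  c_1 = 241 = 3·7^0 + 6·7^1 + 4·7^2
  c_2 = 291 = 4·7^0 + 6·7^1 + 5·7^2
  c_3 = 48 = 6·7^0 + 6·7^1
  c_4 = 197 = 1·7^0 + 0·7^1 + 4·7^2
  c_5 = 97 = 6·7^0 + 6·7^1 + 1·7^2
  c_6 = 21 = 0·7^0 + 3·7^1
  c_7 = 303 = 2·7^0 + 1·7^1 + 6·7^2
  c_8 = 335 = 6·7^0 + 5·7^1 + 6·7^2
p-restricted factor λ_0 = (3, 4, 6, 1, 6, 0, 2, 6)
p-restricted factor λ_1 = (6, 6, 6, 0, 6, 3, 1, 5)
p-restricted factor λ_2 = (4, 5, 0, 4, 1, 0, 6, 6)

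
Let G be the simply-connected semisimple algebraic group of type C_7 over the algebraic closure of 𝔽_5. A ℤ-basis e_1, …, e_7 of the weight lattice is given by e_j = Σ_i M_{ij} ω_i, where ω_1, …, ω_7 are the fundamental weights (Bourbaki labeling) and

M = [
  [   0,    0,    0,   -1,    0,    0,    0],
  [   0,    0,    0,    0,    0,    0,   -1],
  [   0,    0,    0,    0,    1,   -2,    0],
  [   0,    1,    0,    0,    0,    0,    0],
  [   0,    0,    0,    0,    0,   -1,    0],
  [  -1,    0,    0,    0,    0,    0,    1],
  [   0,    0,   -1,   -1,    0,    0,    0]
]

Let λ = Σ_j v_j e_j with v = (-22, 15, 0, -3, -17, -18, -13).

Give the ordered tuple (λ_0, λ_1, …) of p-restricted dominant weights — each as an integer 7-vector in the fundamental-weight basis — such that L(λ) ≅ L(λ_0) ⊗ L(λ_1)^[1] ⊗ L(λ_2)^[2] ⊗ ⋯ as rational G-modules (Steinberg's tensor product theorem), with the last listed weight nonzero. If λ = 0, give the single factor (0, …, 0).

Compute c_i = Σ_j M_{ij} v_j with v = (-22, 15, 0, -3, -17, -18, -13):
  c_1 = (0)·(-22) + (0)·(15) + (0)·(0) + (-1)·(-3) + (0)·(-17) + (0)·(-18) + (0)·(-13) = 3
  c_2 = (0)·(-22) + (0)·(15) + (0)·(0) + (0)·(-3) + (0)·(-17) + (0)·(-18) + (-1)·(-13) = 13
  c_3 = (0)·(-22) + (0)·(15) + (0)·(0) + (0)·(-3) + (1)·(-17) + (-2)·(-18) + (0)·(-13) = 19
  c_4 = (0)·(-22) + (1)·(15) + (0)·(0) + (0)·(-3) + (0)·(-17) + (0)·(-18) + (0)·(-13) = 15
  c_5 = (0)·(-22) + (0)·(15) + (0)·(0) + (0)·(-3) + (0)·(-17) + (-1)·(-18) + (0)·(-13) = 18
  c_6 = (-1)·(-22) + (0)·(15) + (0)·(0) + (0)·(-3) + (0)·(-17) + (0)·(-18) + (1)·(-13) = 9
  c_7 = (0)·(-22) + (0)·(15) + (-1)·(0) + (-1)·(-3) + (0)·(-17) + (0)·(-18) + (0)·(-13) = 3
Expand coordinatewise in base 5:
  c_1 = 3 = 3·5^0
  c_2 = 13 = 3·5^0 + 2·5^1
  c_3 = 19 = 4·5^0 + 3·5^1
  c_4 = 15 = 0·5^0 + 3·5^1
  c_5 = 18 = 3·5^0 + 3·5^1
  c_6 = 9 = 4·5^0 + 1·5^1
  c_7 = 3 = 3·5^0
λ_0 = (3, 3, 4, 0, 3, 4, 3)
λ_1 = (0, 2, 3, 3, 3, 1, 0)

((3, 3, 4, 0, 3, 4, 3), (0, 2, 3, 3, 3, 1, 0))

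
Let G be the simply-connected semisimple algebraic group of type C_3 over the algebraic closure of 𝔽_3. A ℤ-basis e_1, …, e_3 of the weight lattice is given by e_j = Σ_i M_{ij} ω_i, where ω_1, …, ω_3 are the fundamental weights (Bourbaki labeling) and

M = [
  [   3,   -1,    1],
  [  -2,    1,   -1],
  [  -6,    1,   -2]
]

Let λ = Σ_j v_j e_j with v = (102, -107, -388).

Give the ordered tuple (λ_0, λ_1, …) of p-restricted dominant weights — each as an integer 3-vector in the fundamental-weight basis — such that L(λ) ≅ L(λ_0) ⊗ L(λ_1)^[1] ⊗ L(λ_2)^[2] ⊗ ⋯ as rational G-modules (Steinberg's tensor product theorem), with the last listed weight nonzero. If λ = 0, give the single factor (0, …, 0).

((1, 2, 0), (2, 1, 1), (2, 2, 0), (0, 2, 2))

Compute c_i = Σ_j M_{ij} v_j with v = (102, -107, -388):
  c_1 = 3*102 + -1*-107 + 1*-388 = 25
  c_2 = -2*102 + 1*-107 + -1*-388 = 77
  c_3 = -6*102 + 1*-107 + -2*-388 = 57
Expand coordinatewise in base 3:
  c_1 = 25 = 1·3^0 + 2·3^1 + 2·3^2
  c_2 = 77 = 2·3^0 + 1·3^1 + 2·3^2 + 2·3^3
  c_3 = 57 = 0·3^0 + 1·3^1 + 0·3^2 + 2·3^3
λ_0 = (1, 2, 0)
λ_1 = (2, 1, 1)
λ_2 = (2, 2, 0)
λ_3 = (0, 2, 2)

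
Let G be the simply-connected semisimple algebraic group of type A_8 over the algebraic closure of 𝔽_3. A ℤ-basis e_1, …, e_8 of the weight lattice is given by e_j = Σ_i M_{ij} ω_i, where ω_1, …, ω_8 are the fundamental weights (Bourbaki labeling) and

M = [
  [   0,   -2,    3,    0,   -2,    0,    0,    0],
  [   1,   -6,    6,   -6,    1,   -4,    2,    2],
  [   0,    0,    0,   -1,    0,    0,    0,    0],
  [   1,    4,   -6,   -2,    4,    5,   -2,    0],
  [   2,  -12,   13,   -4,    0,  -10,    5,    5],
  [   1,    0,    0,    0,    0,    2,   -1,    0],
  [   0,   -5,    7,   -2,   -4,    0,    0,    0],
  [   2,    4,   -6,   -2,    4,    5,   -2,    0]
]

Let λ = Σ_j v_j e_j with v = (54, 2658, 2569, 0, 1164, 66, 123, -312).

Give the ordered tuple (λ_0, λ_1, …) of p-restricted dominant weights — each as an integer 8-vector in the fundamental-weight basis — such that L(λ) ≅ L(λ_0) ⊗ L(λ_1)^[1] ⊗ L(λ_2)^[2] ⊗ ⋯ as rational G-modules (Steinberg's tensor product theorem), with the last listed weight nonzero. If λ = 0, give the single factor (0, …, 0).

((0, 0, 0, 0, 1, 0, 1, 0), (0, 2, 0, 1, 1, 0, 0, 1), (1, 1, 0, 1, 0, 1, 1, 1), (2, 1, 0, 0, 0, 2, 1, 2))

ω-coordinates c = M·v, v = (54, 2658, 2569, 0, 1164, 66, 123, -312):
  c_1 = (0)·(54) + (-2)·(2658) + (3)·(2569) + (0)·(0) + (-2)·(1164) + (0)·(66) + (0)·(123) + (0)·(-312) = 63
  c_2 = (1)·(54) + (-6)·(2658) + (6)·(2569) + (-6)·(0) + (1)·(1164) + (-4)·(66) + (2)·(123) + (2)·(-312) = 42
  c_3 = (0)·(54) + (0)·(2658) + (0)·(2569) + (-1)·(0) + (0)·(1164) + (0)·(66) + (0)·(123) + (0)·(-312) = 0
  c_4 = (1)·(54) + (4)·(2658) + (-6)·(2569) + (-2)·(0) + (4)·(1164) + (5)·(66) + (-2)·(123) + (0)·(-312) = 12
  c_5 = (2)·(54) + (-12)·(2658) + (13)·(2569) + (-4)·(0) + (0)·(1164) + (-10)·(66) + (5)·(123) + (5)·(-312) = 4
  c_6 = (1)·(54) + (0)·(2658) + (0)·(2569) + (0)·(0) + (0)·(1164) + (2)·(66) + (-1)·(123) + (0)·(-312) = 63
  c_7 = (0)·(54) + (-5)·(2658) + (7)·(2569) + (-2)·(0) + (-4)·(1164) + (0)·(66) + (0)·(123) + (0)·(-312) = 37
  c_8 = (2)·(54) + (4)·(2658) + (-6)·(2569) + (-2)·(0) + (4)·(1164) + (5)·(66) + (-2)·(123) + (0)·(-312) = 66
Writing each c_i in base p = 3:
  c_1 = 63 = 0·3^0 + 0·3^1 + 1·3^2 + 2·3^3
  c_2 = 42 = 0·3^0 + 2·3^1 + 1·3^2 + 1·3^3
  c_3 = 0
  c_4 = 12 = 0·3^0 + 1·3^1 + 1·3^2
  c_5 = 4 = 1·3^0 + 1·3^1
  c_6 = 63 = 0·3^0 + 0·3^1 + 1·3^2 + 2·3^3
  c_7 = 37 = 1·3^0 + 0·3^1 + 1·3^2 + 1·3^3
  c_8 = 66 = 0·3^0 + 1·3^1 + 1·3^2 + 2·3^3
λ_0 = (0, 0, 0, 0, 1, 0, 1, 0)
λ_1 = (0, 2, 0, 1, 1, 0, 0, 1)
λ_2 = (1, 1, 0, 1, 0, 1, 1, 1)
λ_3 = (2, 1, 0, 0, 0, 2, 1, 2)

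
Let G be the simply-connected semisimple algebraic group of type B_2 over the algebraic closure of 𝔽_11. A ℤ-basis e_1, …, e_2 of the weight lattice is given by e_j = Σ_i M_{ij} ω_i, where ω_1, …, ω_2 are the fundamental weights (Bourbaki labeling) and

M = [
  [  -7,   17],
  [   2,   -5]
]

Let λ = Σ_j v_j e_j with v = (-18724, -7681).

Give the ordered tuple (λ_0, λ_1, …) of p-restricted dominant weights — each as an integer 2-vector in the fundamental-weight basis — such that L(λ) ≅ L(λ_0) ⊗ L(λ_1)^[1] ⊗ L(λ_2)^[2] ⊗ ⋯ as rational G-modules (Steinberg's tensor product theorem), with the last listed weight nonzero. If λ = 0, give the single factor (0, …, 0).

Compute c_i = Σ_j M_{ij} v_j with v = (-18724, -7681):
  c_1 = -7*-18724 + 17*-7681 = 491
  c_2 = 2*-18724 + -5*-7681 = 957
Base-11 expansion of each c_i:
  c_1 = 491 = 7·11^0 + 0·11^1 + 4·11^2
  c_2 = 957 = 0·11^0 + 10·11^1 + 7·11^2
λ_0 = (7, 0)
λ_1 = (0, 10)
λ_2 = (4, 7)

((7, 0), (0, 10), (4, 7))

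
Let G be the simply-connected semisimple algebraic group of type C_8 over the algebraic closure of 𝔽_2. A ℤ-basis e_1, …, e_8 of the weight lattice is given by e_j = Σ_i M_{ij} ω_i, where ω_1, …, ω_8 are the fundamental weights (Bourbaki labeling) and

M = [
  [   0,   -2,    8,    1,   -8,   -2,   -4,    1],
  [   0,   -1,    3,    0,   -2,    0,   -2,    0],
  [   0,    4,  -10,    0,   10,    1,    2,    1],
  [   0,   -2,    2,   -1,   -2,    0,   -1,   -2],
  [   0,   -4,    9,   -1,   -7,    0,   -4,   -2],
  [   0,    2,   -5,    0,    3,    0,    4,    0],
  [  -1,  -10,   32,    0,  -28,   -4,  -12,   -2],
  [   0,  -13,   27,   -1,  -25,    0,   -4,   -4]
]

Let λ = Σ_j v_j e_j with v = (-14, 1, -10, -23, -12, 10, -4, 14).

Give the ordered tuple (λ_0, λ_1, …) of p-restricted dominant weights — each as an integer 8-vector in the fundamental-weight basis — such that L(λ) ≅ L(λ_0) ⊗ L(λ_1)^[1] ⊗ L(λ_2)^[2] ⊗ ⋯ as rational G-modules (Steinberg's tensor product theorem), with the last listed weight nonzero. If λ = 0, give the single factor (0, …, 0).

((1, 1, 0, 1, 1, 0, 0, 0),)

ω-coordinates c = M·v, v = (-14, 1, -10, -23, -12, 10, -4, 14):
  c_1 = 0*-14 + -2*1 + 8*-10 + 1*-23 + -8*-12 + -2*10 + -4*-4 + 1*14 = 1
  c_2 = 0*-14 + -1*1 + 3*-10 + 0*-23 + -2*-12 + 0*10 + -2*-4 + 0*14 = 1
  c_3 = 0*-14 + 4*1 + -10*-10 + 0*-23 + 10*-12 + 1*10 + 2*-4 + 1*14 = 0
  c_4 = 0*-14 + -2*1 + 2*-10 + -1*-23 + -2*-12 + 0*10 + -1*-4 + -2*14 = 1
  c_5 = 0*-14 + -4*1 + 9*-10 + -1*-23 + -7*-12 + 0*10 + -4*-4 + -2*14 = 1
  c_6 = 0*-14 + 2*1 + -5*-10 + 0*-23 + 3*-12 + 0*10 + 4*-4 + 0*14 = 0
  c_7 = -1*-14 + -10*1 + 32*-10 + 0*-23 + -28*-12 + -4*10 + -12*-4 + -2*14 = 0
  c_8 = 0*-14 + -13*1 + 27*-10 + -1*-23 + -25*-12 + 0*10 + -4*-4 + -4*14 = 0
Expand coordinatewise in base 2:
  c_1 = 1 = 1·2^0
  c_2 = 1 = 1·2^0
  c_3 = 0
  c_4 = 1 = 1·2^0
  c_5 = 1 = 1·2^0
  c_6 = 0
  c_7 = 0
  c_8 = 0
p-restricted factor λ_0 = (1, 1, 0, 1, 1, 0, 0, 0)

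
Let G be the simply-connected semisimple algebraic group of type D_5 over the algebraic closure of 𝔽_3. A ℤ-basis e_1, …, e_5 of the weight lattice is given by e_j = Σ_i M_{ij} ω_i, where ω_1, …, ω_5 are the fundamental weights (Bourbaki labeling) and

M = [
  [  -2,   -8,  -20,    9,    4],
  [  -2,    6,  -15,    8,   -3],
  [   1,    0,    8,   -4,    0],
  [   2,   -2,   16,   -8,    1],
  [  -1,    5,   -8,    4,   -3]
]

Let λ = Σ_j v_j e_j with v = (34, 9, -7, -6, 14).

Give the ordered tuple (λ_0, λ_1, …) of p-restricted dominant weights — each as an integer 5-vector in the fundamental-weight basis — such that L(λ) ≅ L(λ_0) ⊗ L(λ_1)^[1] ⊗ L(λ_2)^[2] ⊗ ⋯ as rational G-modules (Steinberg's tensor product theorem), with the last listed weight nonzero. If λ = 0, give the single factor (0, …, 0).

((2, 1, 2, 0, 1),)

Change of basis e → ω: c = M·v where v = (34, 9, -7, -6, 14):
  c_1 = -2*34 + -8*9 + -20*-7 + 9*-6 + 4*14 = 2
  c_2 = -2*34 + 6*9 + -15*-7 + 8*-6 + -3*14 = 1
  c_3 = 1*34 + 0*9 + 8*-7 + -4*-6 + 0*14 = 2
  c_4 = 2*34 + -2*9 + 16*-7 + -8*-6 + 1*14 = 0
  c_5 = -1*34 + 5*9 + -8*-7 + 4*-6 + -3*14 = 1
Base-3 expansion of each c_i:
  c_1 = 2 = 2·3^0
  c_2 = 1 = 1·3^0
  c_3 = 2 = 2·3^0
  c_4 = 0
  c_5 = 1 = 1·3^0
λ_0 = (2, 1, 2, 0, 1)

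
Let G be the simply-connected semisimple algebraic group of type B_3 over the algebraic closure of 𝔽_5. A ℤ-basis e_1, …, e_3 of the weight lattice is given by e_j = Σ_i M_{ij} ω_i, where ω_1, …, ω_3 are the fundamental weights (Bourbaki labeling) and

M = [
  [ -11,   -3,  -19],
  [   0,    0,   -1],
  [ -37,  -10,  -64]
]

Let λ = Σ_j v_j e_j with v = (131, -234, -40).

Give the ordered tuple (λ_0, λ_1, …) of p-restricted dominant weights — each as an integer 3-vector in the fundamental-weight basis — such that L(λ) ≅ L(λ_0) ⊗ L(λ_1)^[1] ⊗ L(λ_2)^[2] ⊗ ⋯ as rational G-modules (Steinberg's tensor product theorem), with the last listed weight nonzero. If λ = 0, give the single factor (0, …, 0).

Change of basis e → ω: c = M·v where v = (131, -234, -40):
  c_1 = (-11)·(131) + (-3)·(-234) + (-19)·(-40) = 21
  c_2 = 0·131 + (0)·(-234) + (-1)·(-40) = 40
  c_3 = (-37)·(131) + (-10)·(-234) + (-64)·(-40) = 53
Writing each c_i in base p = 5:
  c_1 = 21 = 1·5^0 + 4·5^1
  c_2 = 40 = 0·5^0 + 3·5^1 + 1·5^2
  c_3 = 53 = 3·5^0 + 0·5^1 + 2·5^2
Factor λ_0 = (1, 0, 3)
Factor λ_1 = (4, 3, 0)
Factor λ_2 = (0, 1, 2)

((1, 0, 3), (4, 3, 0), (0, 1, 2))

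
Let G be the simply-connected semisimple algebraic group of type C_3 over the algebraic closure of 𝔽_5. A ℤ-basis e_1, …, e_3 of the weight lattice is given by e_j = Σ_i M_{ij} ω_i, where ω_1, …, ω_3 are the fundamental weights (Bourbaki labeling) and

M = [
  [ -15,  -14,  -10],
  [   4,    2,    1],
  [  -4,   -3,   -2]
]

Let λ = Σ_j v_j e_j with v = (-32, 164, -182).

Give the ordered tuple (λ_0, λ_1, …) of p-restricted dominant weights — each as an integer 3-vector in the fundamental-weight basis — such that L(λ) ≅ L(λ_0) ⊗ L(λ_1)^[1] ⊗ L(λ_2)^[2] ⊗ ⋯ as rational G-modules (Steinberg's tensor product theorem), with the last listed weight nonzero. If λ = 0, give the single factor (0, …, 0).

ω-coordinates c = M·v, v = (-32, 164, -182):
  c_1 = (-15)·(-32) + (-14)·(164) + (-10)·(-182) = 4
  c_2 = (4)·(-32) + 2·164 + (1)·(-182) = 18
  c_3 = (-4)·(-32) + (-3)·(164) + (-2)·(-182) = 0
Base-5 expansion of each c_i:
  c_1 = 4 = 4·5^0
  c_2 = 18 = 3·5^0 + 3·5^1
  c_3 = 0
λ_0 = (4, 3, 0)
λ_1 = (0, 3, 0)

((4, 3, 0), (0, 3, 0))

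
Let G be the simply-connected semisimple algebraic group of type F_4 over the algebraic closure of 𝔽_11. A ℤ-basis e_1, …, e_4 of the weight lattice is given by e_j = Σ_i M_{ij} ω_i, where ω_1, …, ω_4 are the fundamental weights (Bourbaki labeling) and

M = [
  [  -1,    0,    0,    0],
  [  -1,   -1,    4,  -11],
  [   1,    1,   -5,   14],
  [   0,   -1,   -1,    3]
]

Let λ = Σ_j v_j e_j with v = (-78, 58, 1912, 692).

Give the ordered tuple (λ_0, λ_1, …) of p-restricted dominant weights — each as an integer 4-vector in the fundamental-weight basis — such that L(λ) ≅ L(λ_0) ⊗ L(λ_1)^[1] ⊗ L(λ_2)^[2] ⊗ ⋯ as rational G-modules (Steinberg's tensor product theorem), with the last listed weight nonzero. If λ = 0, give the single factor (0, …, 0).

Change of basis e → ω: c = M·v where v = (-78, 58, 1912, 692):
  c_1 = (-1)·(-78) + 0·58 + 0·1912 + 0·692 = 78
  c_2 = (-1)·(-78) + (-1)·(58) + 4·1912 + (-11)·(692) = 56
  c_3 = (1)·(-78) + 1·58 + (-5)·(1912) + 14·692 = 108
  c_4 = (0)·(-78) + (-1)·(58) + (-1)·(1912) + 3·692 = 106
Expand coordinatewise in base 11:
  c_1 = 78 = 1·11^0 + 7·11^1
  c_2 = 56 = 1·11^0 + 5·11^1
  c_3 = 108 = 9·11^0 + 9·11^1
  c_4 = 106 = 7·11^0 + 9·11^1
λ_0 = (1, 1, 9, 7)
λ_1 = (7, 5, 9, 9)

((1, 1, 9, 7), (7, 5, 9, 9))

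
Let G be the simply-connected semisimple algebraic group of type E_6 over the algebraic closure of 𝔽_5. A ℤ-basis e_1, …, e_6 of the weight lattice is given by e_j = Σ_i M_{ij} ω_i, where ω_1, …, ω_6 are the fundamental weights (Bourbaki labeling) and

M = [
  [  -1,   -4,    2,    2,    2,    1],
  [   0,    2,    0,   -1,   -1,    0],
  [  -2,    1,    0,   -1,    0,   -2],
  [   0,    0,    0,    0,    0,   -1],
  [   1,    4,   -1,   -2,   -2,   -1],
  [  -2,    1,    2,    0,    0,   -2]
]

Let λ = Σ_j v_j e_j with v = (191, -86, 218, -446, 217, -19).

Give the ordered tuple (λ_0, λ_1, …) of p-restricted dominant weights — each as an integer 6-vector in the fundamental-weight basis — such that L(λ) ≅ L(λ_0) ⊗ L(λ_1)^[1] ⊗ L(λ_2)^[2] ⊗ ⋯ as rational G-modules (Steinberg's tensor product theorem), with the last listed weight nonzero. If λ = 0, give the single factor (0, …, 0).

Compute c_i = Σ_j M_{ij} v_j with v = (191, -86, 218, -446, 217, -19):
  c_1 = (-1)·(191) + (-4)·(-86) + 2·218 + (2)·(-446) + 2·217 + (1)·(-19) = 112
  c_2 = 0·191 + (2)·(-86) + 0·218 + (-1)·(-446) + (-1)·(217) + (0)·(-19) = 57
  c_3 = (-2)·(191) + (1)·(-86) + 0·218 + (-1)·(-446) + 0·217 + (-2)·(-19) = 16
  c_4 = 0·191 + (0)·(-86) + 0·218 + (0)·(-446) + 0·217 + (-1)·(-19) = 19
  c_5 = 1·191 + (4)·(-86) + (-1)·(218) + (-2)·(-446) + (-2)·(217) + (-1)·(-19) = 106
  c_6 = (-2)·(191) + (1)·(-86) + 2·218 + (0)·(-446) + 0·217 + (-2)·(-19) = 6
p = 5; digits c_i = Σ_j d_{ij}·5^j, 0 ≤ d_{ij} < 5:
  c_1 = 112 = 2·5^0 + 2·5^1 + 4·5^2
  c_2 = 57 = 2·5^0 + 1·5^1 + 2·5^2
  c_3 = 16 = 1·5^0 + 3·5^1
  c_4 = 19 = 4·5^0 + 3·5^1
  c_5 = 106 = 1·5^0 + 1·5^1 + 4·5^2
  c_6 = 6 = 1·5^0 + 1·5^1
λ_0 = (2, 2, 1, 4, 1, 1)
λ_1 = (2, 1, 3, 3, 1, 1)
λ_2 = (4, 2, 0, 0, 4, 0)

((2, 2, 1, 4, 1, 1), (2, 1, 3, 3, 1, 1), (4, 2, 0, 0, 4, 0))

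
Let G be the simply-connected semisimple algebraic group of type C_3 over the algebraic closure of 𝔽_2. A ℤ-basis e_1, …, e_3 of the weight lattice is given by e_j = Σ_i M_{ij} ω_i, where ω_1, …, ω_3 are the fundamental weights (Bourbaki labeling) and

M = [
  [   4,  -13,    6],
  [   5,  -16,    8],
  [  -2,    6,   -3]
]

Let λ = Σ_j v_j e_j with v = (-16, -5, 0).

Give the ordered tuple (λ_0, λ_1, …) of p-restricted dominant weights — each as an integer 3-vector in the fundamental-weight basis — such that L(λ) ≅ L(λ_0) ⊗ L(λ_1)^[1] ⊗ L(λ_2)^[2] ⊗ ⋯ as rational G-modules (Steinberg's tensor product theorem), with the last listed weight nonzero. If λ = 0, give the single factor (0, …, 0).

((1, 0, 0), (0, 0, 1))

ω-coordinates c = M·v, v = (-16, -5, 0):
  c_1 = (4)·(-16) + (-13)·(-5) + 6·0 = 1
  c_2 = (5)·(-16) + (-16)·(-5) + 8·0 = 0
  c_3 = (-2)·(-16) + (6)·(-5) + (-3)·(0) = 2
Base-2 expansion of each c_i:
  c_1 = 1 = 1·2^0
  c_2 = 0
  c_3 = 2 = 0·2^0 + 1·2^1
λ_0 = (1, 0, 0)
λ_1 = (0, 0, 1)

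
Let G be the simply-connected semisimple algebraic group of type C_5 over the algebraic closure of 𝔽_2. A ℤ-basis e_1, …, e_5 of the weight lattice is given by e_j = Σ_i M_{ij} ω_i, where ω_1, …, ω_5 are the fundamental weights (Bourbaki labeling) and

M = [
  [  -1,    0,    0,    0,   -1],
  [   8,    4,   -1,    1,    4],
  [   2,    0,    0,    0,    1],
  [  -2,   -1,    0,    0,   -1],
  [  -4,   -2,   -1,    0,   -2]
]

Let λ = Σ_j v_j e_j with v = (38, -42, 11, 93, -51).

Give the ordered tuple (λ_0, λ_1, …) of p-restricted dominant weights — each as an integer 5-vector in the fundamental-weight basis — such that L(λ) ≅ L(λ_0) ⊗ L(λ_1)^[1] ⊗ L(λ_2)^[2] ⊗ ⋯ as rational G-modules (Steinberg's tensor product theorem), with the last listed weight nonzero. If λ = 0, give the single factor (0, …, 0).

Change of basis e → ω: c = M·v where v = (38, -42, 11, 93, -51):
  c_1 = -1*38 + 0*-42 + 0*11 + 0*93 + -1*-51 = 13
  c_2 = 8*38 + 4*-42 + -1*11 + 1*93 + 4*-51 = 14
  c_3 = 2*38 + 0*-42 + 0*11 + 0*93 + 1*-51 = 25
  c_4 = -2*38 + -1*-42 + 0*11 + 0*93 + -1*-51 = 17
  c_5 = -4*38 + -2*-42 + -1*11 + 0*93 + -2*-51 = 23
Writing each c_i in base p = 2:
  c_1 = 13 = 1·2^0 + 0·2^1 + 1·2^2 + 1·2^3
  c_2 = 14 = 0·2^0 + 1·2^1 + 1·2^2 + 1·2^3
  c_3 = 25 = 1·2^0 + 0·2^1 + 0·2^2 + 1·2^3 + 1·2^4
  c_4 = 17 = 1·2^0 + 0·2^1 + 0·2^2 + 0·2^3 + 1·2^4
  c_5 = 23 = 1·2^0 + 1·2^1 + 1·2^2 + 0·2^3 + 1·2^4
λ_0 = (1, 0, 1, 1, 1)
λ_1 = (0, 1, 0, 0, 1)
λ_2 = (1, 1, 0, 0, 1)
λ_3 = (1, 1, 1, 0, 0)
λ_4 = (0, 0, 1, 1, 1)

((1, 0, 1, 1, 1), (0, 1, 0, 0, 1), (1, 1, 0, 0, 1), (1, 1, 1, 0, 0), (0, 0, 1, 1, 1))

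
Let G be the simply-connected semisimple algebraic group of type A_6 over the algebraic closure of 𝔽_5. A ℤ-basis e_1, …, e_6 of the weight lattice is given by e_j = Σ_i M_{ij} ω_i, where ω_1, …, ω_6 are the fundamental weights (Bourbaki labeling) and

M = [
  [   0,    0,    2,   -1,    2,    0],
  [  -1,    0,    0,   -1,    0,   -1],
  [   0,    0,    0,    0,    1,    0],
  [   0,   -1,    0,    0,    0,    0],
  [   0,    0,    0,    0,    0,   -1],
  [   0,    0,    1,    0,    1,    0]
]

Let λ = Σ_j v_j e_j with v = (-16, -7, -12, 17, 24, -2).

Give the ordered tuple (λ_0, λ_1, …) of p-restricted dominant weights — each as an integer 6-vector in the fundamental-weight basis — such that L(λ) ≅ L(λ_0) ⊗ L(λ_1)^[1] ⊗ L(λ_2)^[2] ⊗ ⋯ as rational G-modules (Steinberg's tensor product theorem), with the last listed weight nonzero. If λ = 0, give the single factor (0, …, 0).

In the fundamental-weight basis, λ has coordinates c = M·v (v = (-16, -7, -12, 17, 24, -2)):
  c_1 = (0)·(-16) + (0)·(-7) + (2)·(-12) + (-1)·(17) + 2·24 + (0)·(-2) = 7
  c_2 = (-1)·(-16) + (0)·(-7) + (0)·(-12) + (-1)·(17) + 0·24 + (-1)·(-2) = 1
  c_3 = (0)·(-16) + (0)·(-7) + (0)·(-12) + 0·17 + 1·24 + (0)·(-2) = 24
  c_4 = (0)·(-16) + (-1)·(-7) + (0)·(-12) + 0·17 + 0·24 + (0)·(-2) = 7
  c_5 = (0)·(-16) + (0)·(-7) + (0)·(-12) + 0·17 + 0·24 + (-1)·(-2) = 2
  c_6 = (0)·(-16) + (0)·(-7) + (1)·(-12) + 0·17 + 1·24 + (0)·(-2) = 12
Base-5 expansion of each c_i:
  c_1 = 7 = 2·5^0 + 1·5^1
  c_2 = 1 = 1·5^0
  c_3 = 24 = 4·5^0 + 4·5^1
  c_4 = 7 = 2·5^0 + 1·5^1
  c_5 = 2 = 2·5^0
  c_6 = 12 = 2·5^0 + 2·5^1
λ_0 = (2, 1, 4, 2, 2, 2)
λ_1 = (1, 0, 4, 1, 0, 2)

((2, 1, 4, 2, 2, 2), (1, 0, 4, 1, 0, 2))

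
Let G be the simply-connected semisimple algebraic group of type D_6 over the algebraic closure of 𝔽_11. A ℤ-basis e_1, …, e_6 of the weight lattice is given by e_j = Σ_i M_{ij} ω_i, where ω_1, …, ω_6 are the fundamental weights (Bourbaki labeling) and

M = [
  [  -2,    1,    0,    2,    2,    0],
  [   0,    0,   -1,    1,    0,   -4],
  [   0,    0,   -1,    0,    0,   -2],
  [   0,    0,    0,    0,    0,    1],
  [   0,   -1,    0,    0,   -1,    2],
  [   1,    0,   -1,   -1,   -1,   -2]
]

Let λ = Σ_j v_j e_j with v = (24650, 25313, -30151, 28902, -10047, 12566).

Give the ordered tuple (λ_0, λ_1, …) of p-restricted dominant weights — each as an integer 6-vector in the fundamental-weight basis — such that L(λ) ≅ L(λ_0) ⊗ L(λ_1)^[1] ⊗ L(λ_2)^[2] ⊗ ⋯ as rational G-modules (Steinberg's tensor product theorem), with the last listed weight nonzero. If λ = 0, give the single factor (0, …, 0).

((6, 0, 3, 4, 10, 1), (4, 7, 5, 9, 5, 4), (3, 6, 8, 4, 4, 1), (10, 6, 3, 9, 7, 8))

Compute c_i = Σ_j M_{ij} v_j with v = (24650, 25313, -30151, 28902, -10047, 12566):
  c_1 = (-2)·(24650) + (1)·(25313) + (0)·(-30151) + (2)·(28902) + (2)·(-10047) + (0)·(12566) = 13723
  c_2 = (0)·(24650) + (0)·(25313) + (-1)·(-30151) + (1)·(28902) + (0)·(-10047) + (-4)·(12566) = 8789
  c_3 = (0)·(24650) + (0)·(25313) + (-1)·(-30151) + (0)·(28902) + (0)·(-10047) + (-2)·(12566) = 5019
  c_4 = (0)·(24650) + (0)·(25313) + (0)·(-30151) + (0)·(28902) + (0)·(-10047) + (1)·(12566) = 12566
  c_5 = (0)·(24650) + (-1)·(25313) + (0)·(-30151) + (0)·(28902) + (-1)·(-10047) + (2)·(12566) = 9866
  c_6 = (1)·(24650) + (0)·(25313) + (-1)·(-30151) + (-1)·(28902) + (-1)·(-10047) + (-2)·(12566) = 10814
p = 11; digits c_i = Σ_j d_{ij}·11^j, 0 ≤ d_{ij} < 11:
  c_1 = 13723 = 6·11^0 + 4·11^1 + 3·11^2 + 10·11^3
  c_2 = 8789 = 0·11^0 + 7·11^1 + 6·11^2 + 6·11^3
  c_3 = 5019 = 3·11^0 + 5·11^1 + 8·11^2 + 3·11^3
  c_4 = 12566 = 4·11^0 + 9·11^1 + 4·11^2 + 9·11^3
  c_5 = 9866 = 10·11^0 + 5·11^1 + 4·11^2 + 7·11^3
  c_6 = 10814 = 1·11^0 + 4·11^1 + 1·11^2 + 8·11^3
Factor λ_0 = (6, 0, 3, 4, 10, 1)
Factor λ_1 = (4, 7, 5, 9, 5, 4)
Factor λ_2 = (3, 6, 8, 4, 4, 1)
Factor λ_3 = (10, 6, 3, 9, 7, 8)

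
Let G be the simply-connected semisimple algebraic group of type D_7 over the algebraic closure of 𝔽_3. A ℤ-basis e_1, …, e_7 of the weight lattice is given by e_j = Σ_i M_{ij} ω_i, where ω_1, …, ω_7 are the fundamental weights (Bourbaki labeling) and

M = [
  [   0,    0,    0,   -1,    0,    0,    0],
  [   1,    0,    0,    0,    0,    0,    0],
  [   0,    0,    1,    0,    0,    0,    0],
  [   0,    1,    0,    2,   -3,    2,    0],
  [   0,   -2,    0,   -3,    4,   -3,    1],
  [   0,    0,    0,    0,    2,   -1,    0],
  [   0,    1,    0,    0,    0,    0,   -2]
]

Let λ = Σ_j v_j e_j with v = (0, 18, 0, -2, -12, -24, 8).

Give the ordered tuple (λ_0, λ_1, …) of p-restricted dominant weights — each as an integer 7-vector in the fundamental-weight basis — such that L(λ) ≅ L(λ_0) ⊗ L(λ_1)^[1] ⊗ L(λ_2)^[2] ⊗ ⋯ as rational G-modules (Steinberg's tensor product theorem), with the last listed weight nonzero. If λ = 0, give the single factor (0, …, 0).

((2, 0, 0, 2, 2, 0, 2),)

ω-coordinates c = M·v, v = (0, 18, 0, -2, -12, -24, 8):
  c_1 = 0*0 + 0*18 + 0*0 + -1*-2 + 0*-12 + 0*-24 + 0*8 = 2
  c_2 = 1*0 + 0*18 + 0*0 + 0*-2 + 0*-12 + 0*-24 + 0*8 = 0
  c_3 = 0*0 + 0*18 + 1*0 + 0*-2 + 0*-12 + 0*-24 + 0*8 = 0
  c_4 = 0*0 + 1*18 + 0*0 + 2*-2 + -3*-12 + 2*-24 + 0*8 = 2
  c_5 = 0*0 + -2*18 + 0*0 + -3*-2 + 4*-12 + -3*-24 + 1*8 = 2
  c_6 = 0*0 + 0*18 + 0*0 + 0*-2 + 2*-12 + -1*-24 + 0*8 = 0
  c_7 = 0*0 + 1*18 + 0*0 + 0*-2 + 0*-12 + 0*-24 + -2*8 = 2
Writing each c_i in base p = 3:
  c_1 = 2 = 2·3^0
  c_2 = 0
  c_3 = 0
  c_4 = 2 = 2·3^0
  c_5 = 2 = 2·3^0
  c_6 = 0
  c_7 = 2 = 2·3^0
Factor λ_0 = (2, 0, 0, 2, 2, 0, 2)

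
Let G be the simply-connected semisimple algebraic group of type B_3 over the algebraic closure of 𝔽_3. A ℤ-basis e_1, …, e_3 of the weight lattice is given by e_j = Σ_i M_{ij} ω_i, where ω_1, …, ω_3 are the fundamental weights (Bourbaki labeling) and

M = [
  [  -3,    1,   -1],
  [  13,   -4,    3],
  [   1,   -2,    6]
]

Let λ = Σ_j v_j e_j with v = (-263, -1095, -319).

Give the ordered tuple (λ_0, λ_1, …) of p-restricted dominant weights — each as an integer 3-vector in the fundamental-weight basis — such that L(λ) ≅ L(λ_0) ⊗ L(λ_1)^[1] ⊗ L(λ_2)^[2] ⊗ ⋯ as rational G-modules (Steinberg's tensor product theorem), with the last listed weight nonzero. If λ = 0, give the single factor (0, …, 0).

((1, 1, 1), (1, 1, 1), (1, 0, 1))

Converting to the ω-basis (c_i = row i of M dotted with v = (-263, -1095, -319)):
  c_1 = -3*-263 + 1*-1095 + -1*-319 = 13
  c_2 = 13*-263 + -4*-1095 + 3*-319 = 4
  c_3 = 1*-263 + -2*-1095 + 6*-319 = 13
Expand coordinatewise in base 3:
  c_1 = 13 = 1·3^0 + 1·3^1 + 1·3^2
  c_2 = 4 = 1·3^0 + 1·3^1
  c_3 = 13 = 1·3^0 + 1·3^1 + 1·3^2
λ_0 = (1, 1, 1)
λ_1 = (1, 1, 1)
λ_2 = (1, 0, 1)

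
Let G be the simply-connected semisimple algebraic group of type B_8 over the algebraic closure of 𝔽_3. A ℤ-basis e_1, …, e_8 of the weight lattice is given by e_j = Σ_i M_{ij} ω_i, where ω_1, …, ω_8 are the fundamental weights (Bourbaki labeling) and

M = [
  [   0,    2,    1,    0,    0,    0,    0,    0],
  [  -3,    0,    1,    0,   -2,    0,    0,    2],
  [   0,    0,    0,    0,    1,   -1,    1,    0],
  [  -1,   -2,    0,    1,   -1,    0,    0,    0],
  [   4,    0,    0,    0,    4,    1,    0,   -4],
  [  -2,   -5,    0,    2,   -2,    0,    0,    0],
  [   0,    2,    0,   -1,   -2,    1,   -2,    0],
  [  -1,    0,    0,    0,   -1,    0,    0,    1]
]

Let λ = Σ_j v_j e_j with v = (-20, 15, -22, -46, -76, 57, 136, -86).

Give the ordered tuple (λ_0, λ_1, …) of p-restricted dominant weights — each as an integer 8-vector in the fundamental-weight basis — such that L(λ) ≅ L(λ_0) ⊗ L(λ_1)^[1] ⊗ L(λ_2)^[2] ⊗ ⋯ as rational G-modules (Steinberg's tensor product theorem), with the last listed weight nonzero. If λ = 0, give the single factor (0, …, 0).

Change of basis e → ω: c = M·v where v = (-20, 15, -22, -46, -76, 57, 136, -86):
  c_1 = (0)·(-20) + 2·15 + (1)·(-22) + (0)·(-46) + (0)·(-76) + 0·57 + 0·136 + (0)·(-86) = 8
  c_2 = (-3)·(-20) + 0·15 + (1)·(-22) + (0)·(-46) + (-2)·(-76) + 0·57 + 0·136 + (2)·(-86) = 18
  c_3 = (0)·(-20) + 0·15 + (0)·(-22) + (0)·(-46) + (1)·(-76) + (-1)·(57) + 1·136 + (0)·(-86) = 3
  c_4 = (-1)·(-20) + (-2)·(15) + (0)·(-22) + (1)·(-46) + (-1)·(-76) + 0·57 + 0·136 + (0)·(-86) = 20
  c_5 = (4)·(-20) + 0·15 + (0)·(-22) + (0)·(-46) + (4)·(-76) + 1·57 + 0·136 + (-4)·(-86) = 17
  c_6 = (-2)·(-20) + (-5)·(15) + (0)·(-22) + (2)·(-46) + (-2)·(-76) + 0·57 + 0·136 + (0)·(-86) = 25
  c_7 = (0)·(-20) + 2·15 + (0)·(-22) + (-1)·(-46) + (-2)·(-76) + 1·57 + (-2)·(136) + (0)·(-86) = 13
  c_8 = (-1)·(-20) + 0·15 + (0)·(-22) + (0)·(-46) + (-1)·(-76) + 0·57 + 0·136 + (1)·(-86) = 10
Base-3 expansion of each c_i:
  c_1 = 8 = 2·3^0 + 2·3^1
  c_2 = 18 = 0·3^0 + 0·3^1 + 2·3^2
  c_3 = 3 = 0·3^0 + 1·3^1
  c_4 = 20 = 2·3^0 + 0·3^1 + 2·3^2
  c_5 = 17 = 2·3^0 + 2·3^1 + 1·3^2
  c_6 = 25 = 1·3^0 + 2·3^1 + 2·3^2
  c_7 = 13 = 1·3^0 + 1·3^1 + 1·3^2
  c_8 = 10 = 1·3^0 + 0·3^1 + 1·3^2
p-restricted factor λ_0 = (2, 0, 0, 2, 2, 1, 1, 1)
p-restricted factor λ_1 = (2, 0, 1, 0, 2, 2, 1, 0)
p-restricted factor λ_2 = (0, 2, 0, 2, 1, 2, 1, 1)

((2, 0, 0, 2, 2, 1, 1, 1), (2, 0, 1, 0, 2, 2, 1, 0), (0, 2, 0, 2, 1, 2, 1, 1))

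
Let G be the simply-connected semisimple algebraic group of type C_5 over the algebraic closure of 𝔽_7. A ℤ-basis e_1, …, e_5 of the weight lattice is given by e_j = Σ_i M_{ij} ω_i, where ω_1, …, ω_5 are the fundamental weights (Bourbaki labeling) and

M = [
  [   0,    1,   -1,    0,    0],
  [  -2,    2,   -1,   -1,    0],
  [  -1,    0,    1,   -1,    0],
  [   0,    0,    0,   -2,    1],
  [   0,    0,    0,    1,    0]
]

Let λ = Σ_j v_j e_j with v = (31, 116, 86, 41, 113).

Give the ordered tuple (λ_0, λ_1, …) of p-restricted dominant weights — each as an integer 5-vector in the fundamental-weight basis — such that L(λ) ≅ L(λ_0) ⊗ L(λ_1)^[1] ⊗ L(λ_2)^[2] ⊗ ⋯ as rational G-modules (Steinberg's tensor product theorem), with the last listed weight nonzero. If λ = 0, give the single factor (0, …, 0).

((2, 1, 0, 3, 6), (4, 6, 2, 4, 5))

In the fundamental-weight basis, λ has coordinates c = M·v (v = (31, 116, 86, 41, 113)):
  c_1 = 0·31 + 1·116 + (-1)·(86) + 0·41 + 0·113 = 30
  c_2 = (-2)·(31) + 2·116 + (-1)·(86) + (-1)·(41) + 0·113 = 43
  c_3 = (-1)·(31) + 0·116 + 1·86 + (-1)·(41) + 0·113 = 14
  c_4 = 0·31 + 0·116 + 0·86 + (-2)·(41) + 1·113 = 31
  c_5 = 0·31 + 0·116 + 0·86 + 1·41 + 0·113 = 41
Expand coordinatewise in base 7:
  c_1 = 30 = 2·7^0 + 4·7^1
  c_2 = 43 = 1·7^0 + 6·7^1
  c_3 = 14 = 0·7^0 + 2·7^1
  c_4 = 31 = 3·7^0 + 4·7^1
  c_5 = 41 = 6·7^0 + 5·7^1
λ_0 = (2, 1, 0, 3, 6)
λ_1 = (4, 6, 2, 4, 5)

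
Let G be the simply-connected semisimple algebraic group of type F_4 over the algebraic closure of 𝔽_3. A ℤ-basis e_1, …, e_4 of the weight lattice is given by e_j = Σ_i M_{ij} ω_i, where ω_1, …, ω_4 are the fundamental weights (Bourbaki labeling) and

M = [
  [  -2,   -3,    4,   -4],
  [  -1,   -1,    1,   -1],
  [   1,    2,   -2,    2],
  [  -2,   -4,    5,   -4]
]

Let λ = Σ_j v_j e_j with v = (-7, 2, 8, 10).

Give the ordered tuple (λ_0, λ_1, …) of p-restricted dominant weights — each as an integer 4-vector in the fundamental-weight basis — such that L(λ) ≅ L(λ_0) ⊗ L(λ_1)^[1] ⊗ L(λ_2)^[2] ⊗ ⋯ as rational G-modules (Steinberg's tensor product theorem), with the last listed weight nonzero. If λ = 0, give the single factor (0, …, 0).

((0, 0, 1, 0), (0, 1, 0, 2))

In the fundamental-weight basis, λ has coordinates c = M·v (v = (-7, 2, 8, 10)):
  c_1 = -2*-7 + -3*2 + 4*8 + -4*10 = 0
  c_2 = -1*-7 + -1*2 + 1*8 + -1*10 = 3
  c_3 = 1*-7 + 2*2 + -2*8 + 2*10 = 1
  c_4 = -2*-7 + -4*2 + 5*8 + -4*10 = 6
Base-3 expansion of each c_i:
  c_1 = 0
  c_2 = 3 = 0·3^0 + 1·3^1
  c_3 = 1 = 1·3^0
  c_4 = 6 = 0·3^0 + 2·3^1
λ_0 = (0, 0, 1, 0)
λ_1 = (0, 1, 0, 2)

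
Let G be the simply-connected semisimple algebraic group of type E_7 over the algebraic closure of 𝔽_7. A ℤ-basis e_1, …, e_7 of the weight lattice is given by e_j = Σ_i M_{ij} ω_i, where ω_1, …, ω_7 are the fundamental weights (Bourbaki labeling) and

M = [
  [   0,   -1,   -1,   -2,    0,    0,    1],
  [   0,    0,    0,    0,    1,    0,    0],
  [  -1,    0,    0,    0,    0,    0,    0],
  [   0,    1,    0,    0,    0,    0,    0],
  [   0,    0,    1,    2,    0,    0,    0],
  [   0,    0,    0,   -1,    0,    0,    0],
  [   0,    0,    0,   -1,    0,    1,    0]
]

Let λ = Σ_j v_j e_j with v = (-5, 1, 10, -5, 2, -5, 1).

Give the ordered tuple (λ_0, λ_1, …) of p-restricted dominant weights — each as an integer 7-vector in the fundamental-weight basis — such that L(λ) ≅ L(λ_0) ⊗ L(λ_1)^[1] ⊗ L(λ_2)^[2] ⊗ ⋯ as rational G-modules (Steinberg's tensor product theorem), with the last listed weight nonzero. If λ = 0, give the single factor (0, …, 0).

Change of basis e → ω: c = M·v where v = (-5, 1, 10, -5, 2, -5, 1):
  c_1 = (0)·(-5) + (-1)·(1) + (-1)·(10) + (-2)·(-5) + 0·2 + (0)·(-5) + 1·1 = 0
  c_2 = (0)·(-5) + 0·1 + 0·10 + (0)·(-5) + 1·2 + (0)·(-5) + 0·1 = 2
  c_3 = (-1)·(-5) + 0·1 + 0·10 + (0)·(-5) + 0·2 + (0)·(-5) + 0·1 = 5
  c_4 = (0)·(-5) + 1·1 + 0·10 + (0)·(-5) + 0·2 + (0)·(-5) + 0·1 = 1
  c_5 = (0)·(-5) + 0·1 + 1·10 + (2)·(-5) + 0·2 + (0)·(-5) + 0·1 = 0
  c_6 = (0)·(-5) + 0·1 + 0·10 + (-1)·(-5) + 0·2 + (0)·(-5) + 0·1 = 5
  c_7 = (0)·(-5) + 0·1 + 0·10 + (-1)·(-5) + 0·2 + (1)·(-5) + 0·1 = 0
Base-7 expansion of each c_i:
  c_1 = 0
  c_2 = 2 = 2·7^0
  c_3 = 5 = 5·7^0
  c_4 = 1 = 1·7^0
  c_5 = 0
  c_6 = 5 = 5·7^0
  c_7 = 0
Factor λ_0 = (0, 2, 5, 1, 0, 5, 0)

((0, 2, 5, 1, 0, 5, 0),)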